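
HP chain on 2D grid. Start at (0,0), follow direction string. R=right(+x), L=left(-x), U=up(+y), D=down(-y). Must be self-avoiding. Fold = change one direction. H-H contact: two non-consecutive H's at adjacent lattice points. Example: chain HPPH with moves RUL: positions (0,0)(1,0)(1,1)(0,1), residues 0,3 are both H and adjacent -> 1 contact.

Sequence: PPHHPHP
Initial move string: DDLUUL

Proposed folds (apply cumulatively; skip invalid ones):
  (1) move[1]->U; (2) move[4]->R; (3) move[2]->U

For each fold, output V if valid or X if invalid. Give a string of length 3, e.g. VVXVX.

Initial: DDLUUL -> [(0, 0), (0, -1), (0, -2), (-1, -2), (-1, -1), (-1, 0), (-2, 0)]
Fold 1: move[1]->U => DULUUL INVALID (collision), skipped
Fold 2: move[4]->R => DDLURL INVALID (collision), skipped
Fold 3: move[2]->U => DDUUUL INVALID (collision), skipped

Answer: XXX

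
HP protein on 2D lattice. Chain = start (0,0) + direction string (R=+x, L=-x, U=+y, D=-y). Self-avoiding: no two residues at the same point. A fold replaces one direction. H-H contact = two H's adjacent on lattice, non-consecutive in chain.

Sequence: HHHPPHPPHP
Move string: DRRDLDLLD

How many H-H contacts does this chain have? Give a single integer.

Answer: 1

Derivation:
Positions: [(0, 0), (0, -1), (1, -1), (2, -1), (2, -2), (1, -2), (1, -3), (0, -3), (-1, -3), (-1, -4)]
H-H contact: residue 2 @(1,-1) - residue 5 @(1, -2)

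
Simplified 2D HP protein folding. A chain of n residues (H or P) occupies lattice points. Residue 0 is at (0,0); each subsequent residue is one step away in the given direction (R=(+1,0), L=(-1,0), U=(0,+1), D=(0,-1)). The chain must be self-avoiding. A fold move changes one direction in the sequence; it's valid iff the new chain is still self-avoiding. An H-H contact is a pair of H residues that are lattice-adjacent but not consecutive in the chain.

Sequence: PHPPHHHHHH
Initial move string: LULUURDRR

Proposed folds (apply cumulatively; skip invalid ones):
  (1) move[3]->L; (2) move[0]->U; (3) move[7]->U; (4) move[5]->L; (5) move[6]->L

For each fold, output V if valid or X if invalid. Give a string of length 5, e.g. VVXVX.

Initial: LULUURDRR -> [(0, 0), (-1, 0), (-1, 1), (-2, 1), (-2, 2), (-2, 3), (-1, 3), (-1, 2), (0, 2), (1, 2)]
Fold 1: move[3]->L => LULLURDRR INVALID (collision), skipped
Fold 2: move[0]->U => UULUURDRR VALID
Fold 3: move[7]->U => UULUURDUR INVALID (collision), skipped
Fold 4: move[5]->L => UULUULDRR INVALID (collision), skipped
Fold 5: move[6]->L => UULUURLRR INVALID (collision), skipped

Answer: XVXXX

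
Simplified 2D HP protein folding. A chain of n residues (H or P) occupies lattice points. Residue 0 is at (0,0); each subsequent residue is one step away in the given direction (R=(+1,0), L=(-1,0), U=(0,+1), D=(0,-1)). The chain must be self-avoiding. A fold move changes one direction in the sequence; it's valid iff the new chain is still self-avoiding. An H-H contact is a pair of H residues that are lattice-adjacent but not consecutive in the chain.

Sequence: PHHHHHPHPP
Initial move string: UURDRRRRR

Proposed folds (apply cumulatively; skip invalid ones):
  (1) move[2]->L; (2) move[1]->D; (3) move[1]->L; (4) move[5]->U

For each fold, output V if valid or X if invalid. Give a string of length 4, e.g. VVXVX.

Initial: UURDRRRRR -> [(0, 0), (0, 1), (0, 2), (1, 2), (1, 1), (2, 1), (3, 1), (4, 1), (5, 1), (6, 1)]
Fold 1: move[2]->L => UULDRRRRR INVALID (collision), skipped
Fold 2: move[1]->D => UDRDRRRRR INVALID (collision), skipped
Fold 3: move[1]->L => ULRDRRRRR INVALID (collision), skipped
Fold 4: move[5]->U => UURDRURRR VALID

Answer: XXXV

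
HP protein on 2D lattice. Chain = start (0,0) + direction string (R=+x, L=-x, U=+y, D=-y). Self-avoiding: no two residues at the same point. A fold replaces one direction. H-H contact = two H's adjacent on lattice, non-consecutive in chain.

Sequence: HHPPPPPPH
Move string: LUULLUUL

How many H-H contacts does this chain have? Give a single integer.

Positions: [(0, 0), (-1, 0), (-1, 1), (-1, 2), (-2, 2), (-3, 2), (-3, 3), (-3, 4), (-4, 4)]
No H-H contacts found.

Answer: 0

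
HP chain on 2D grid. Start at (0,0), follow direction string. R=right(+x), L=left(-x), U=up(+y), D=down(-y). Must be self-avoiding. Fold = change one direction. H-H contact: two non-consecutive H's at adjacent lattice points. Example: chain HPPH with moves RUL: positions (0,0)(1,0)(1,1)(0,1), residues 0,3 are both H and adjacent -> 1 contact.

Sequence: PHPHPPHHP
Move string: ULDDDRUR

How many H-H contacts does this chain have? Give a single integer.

Answer: 0

Derivation:
Positions: [(0, 0), (0, 1), (-1, 1), (-1, 0), (-1, -1), (-1, -2), (0, -2), (0, -1), (1, -1)]
No H-H contacts found.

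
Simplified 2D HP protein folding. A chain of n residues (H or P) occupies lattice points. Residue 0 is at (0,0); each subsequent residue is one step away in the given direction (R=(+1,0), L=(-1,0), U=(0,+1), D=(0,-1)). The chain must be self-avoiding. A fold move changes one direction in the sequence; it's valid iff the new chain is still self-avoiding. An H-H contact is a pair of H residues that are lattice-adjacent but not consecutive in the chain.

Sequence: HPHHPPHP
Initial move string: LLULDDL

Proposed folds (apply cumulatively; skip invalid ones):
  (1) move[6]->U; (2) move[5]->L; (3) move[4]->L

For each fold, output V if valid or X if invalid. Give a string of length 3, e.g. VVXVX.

Initial: LLULDDL -> [(0, 0), (-1, 0), (-2, 0), (-2, 1), (-3, 1), (-3, 0), (-3, -1), (-4, -1)]
Fold 1: move[6]->U => LLULDDU INVALID (collision), skipped
Fold 2: move[5]->L => LLULDLL VALID
Fold 3: move[4]->L => LLULLLL VALID

Answer: XVV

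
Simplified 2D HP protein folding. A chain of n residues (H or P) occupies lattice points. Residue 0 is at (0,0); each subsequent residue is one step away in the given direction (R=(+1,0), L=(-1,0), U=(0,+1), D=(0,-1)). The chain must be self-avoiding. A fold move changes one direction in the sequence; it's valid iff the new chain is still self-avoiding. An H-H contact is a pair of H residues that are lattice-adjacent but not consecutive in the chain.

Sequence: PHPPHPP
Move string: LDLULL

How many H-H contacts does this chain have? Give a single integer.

Positions: [(0, 0), (-1, 0), (-1, -1), (-2, -1), (-2, 0), (-3, 0), (-4, 0)]
H-H contact: residue 1 @(-1,0) - residue 4 @(-2, 0)

Answer: 1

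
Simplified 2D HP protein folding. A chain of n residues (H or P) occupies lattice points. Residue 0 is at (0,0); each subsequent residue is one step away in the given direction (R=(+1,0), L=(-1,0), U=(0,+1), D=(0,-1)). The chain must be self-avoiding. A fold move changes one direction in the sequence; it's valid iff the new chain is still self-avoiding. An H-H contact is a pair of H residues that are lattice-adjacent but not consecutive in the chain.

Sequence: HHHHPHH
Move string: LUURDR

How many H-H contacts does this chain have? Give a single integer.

Positions: [(0, 0), (-1, 0), (-1, 1), (-1, 2), (0, 2), (0, 1), (1, 1)]
H-H contact: residue 0 @(0,0) - residue 5 @(0, 1)
H-H contact: residue 2 @(-1,1) - residue 5 @(0, 1)

Answer: 2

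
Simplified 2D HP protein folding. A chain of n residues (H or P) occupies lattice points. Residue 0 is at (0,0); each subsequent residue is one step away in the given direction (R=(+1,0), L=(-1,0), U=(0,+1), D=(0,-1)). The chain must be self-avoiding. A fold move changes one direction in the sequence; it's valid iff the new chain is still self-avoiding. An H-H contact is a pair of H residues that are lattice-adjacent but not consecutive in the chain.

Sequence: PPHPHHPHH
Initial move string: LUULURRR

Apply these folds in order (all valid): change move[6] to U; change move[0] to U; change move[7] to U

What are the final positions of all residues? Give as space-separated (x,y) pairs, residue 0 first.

Answer: (0,0) (0,1) (0,2) (0,3) (-1,3) (-1,4) (0,4) (0,5) (0,6)

Derivation:
Initial moves: LUULURRR
Fold: move[6]->U => LUULURUR (positions: [(0, 0), (-1, 0), (-1, 1), (-1, 2), (-2, 2), (-2, 3), (-1, 3), (-1, 4), (0, 4)])
Fold: move[0]->U => UUULURUR (positions: [(0, 0), (0, 1), (0, 2), (0, 3), (-1, 3), (-1, 4), (0, 4), (0, 5), (1, 5)])
Fold: move[7]->U => UUULURUU (positions: [(0, 0), (0, 1), (0, 2), (0, 3), (-1, 3), (-1, 4), (0, 4), (0, 5), (0, 6)])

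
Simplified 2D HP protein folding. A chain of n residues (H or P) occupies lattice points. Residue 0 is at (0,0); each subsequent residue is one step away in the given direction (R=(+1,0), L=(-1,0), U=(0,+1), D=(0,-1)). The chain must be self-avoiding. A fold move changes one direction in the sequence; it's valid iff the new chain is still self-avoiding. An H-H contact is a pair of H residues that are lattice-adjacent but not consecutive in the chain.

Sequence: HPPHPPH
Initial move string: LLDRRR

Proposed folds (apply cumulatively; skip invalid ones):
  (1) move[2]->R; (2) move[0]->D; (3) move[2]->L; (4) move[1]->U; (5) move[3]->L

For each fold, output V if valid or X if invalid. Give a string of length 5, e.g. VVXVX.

Initial: LLDRRR -> [(0, 0), (-1, 0), (-2, 0), (-2, -1), (-1, -1), (0, -1), (1, -1)]
Fold 1: move[2]->R => LLRRRR INVALID (collision), skipped
Fold 2: move[0]->D => DLDRRR VALID
Fold 3: move[2]->L => DLLRRR INVALID (collision), skipped
Fold 4: move[1]->U => DUDRRR INVALID (collision), skipped
Fold 5: move[3]->L => DLDLRR INVALID (collision), skipped

Answer: XVXXX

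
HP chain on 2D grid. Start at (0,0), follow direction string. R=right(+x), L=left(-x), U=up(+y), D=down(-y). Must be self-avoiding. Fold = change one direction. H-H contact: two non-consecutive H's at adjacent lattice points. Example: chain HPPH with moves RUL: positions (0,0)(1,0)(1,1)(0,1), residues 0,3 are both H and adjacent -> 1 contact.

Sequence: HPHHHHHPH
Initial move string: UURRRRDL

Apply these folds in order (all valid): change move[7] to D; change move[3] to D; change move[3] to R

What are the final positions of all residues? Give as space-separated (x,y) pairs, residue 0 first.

Initial moves: UURRRRDL
Fold: move[7]->D => UURRRRDD (positions: [(0, 0), (0, 1), (0, 2), (1, 2), (2, 2), (3, 2), (4, 2), (4, 1), (4, 0)])
Fold: move[3]->D => UURDRRDD (positions: [(0, 0), (0, 1), (0, 2), (1, 2), (1, 1), (2, 1), (3, 1), (3, 0), (3, -1)])
Fold: move[3]->R => UURRRRDD (positions: [(0, 0), (0, 1), (0, 2), (1, 2), (2, 2), (3, 2), (4, 2), (4, 1), (4, 0)])

Answer: (0,0) (0,1) (0,2) (1,2) (2,2) (3,2) (4,2) (4,1) (4,0)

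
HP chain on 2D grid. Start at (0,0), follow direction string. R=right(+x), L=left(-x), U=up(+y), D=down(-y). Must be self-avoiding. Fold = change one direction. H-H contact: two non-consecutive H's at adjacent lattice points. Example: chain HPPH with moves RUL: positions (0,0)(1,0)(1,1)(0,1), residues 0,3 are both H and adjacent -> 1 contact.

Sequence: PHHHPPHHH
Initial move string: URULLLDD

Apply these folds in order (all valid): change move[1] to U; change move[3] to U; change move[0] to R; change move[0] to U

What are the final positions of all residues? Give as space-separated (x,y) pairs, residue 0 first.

Initial moves: URULLLDD
Fold: move[1]->U => UUULLLDD (positions: [(0, 0), (0, 1), (0, 2), (0, 3), (-1, 3), (-2, 3), (-3, 3), (-3, 2), (-3, 1)])
Fold: move[3]->U => UUUULLDD (positions: [(0, 0), (0, 1), (0, 2), (0, 3), (0, 4), (-1, 4), (-2, 4), (-2, 3), (-2, 2)])
Fold: move[0]->R => RUUULLDD (positions: [(0, 0), (1, 0), (1, 1), (1, 2), (1, 3), (0, 3), (-1, 3), (-1, 2), (-1, 1)])
Fold: move[0]->U => UUUULLDD (positions: [(0, 0), (0, 1), (0, 2), (0, 3), (0, 4), (-1, 4), (-2, 4), (-2, 3), (-2, 2)])

Answer: (0,0) (0,1) (0,2) (0,3) (0,4) (-1,4) (-2,4) (-2,3) (-2,2)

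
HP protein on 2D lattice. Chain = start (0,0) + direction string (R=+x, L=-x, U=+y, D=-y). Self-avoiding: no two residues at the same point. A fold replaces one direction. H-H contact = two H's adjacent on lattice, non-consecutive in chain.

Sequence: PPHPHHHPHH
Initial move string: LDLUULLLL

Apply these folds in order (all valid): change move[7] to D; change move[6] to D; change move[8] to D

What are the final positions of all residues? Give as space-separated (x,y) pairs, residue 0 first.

Initial moves: LDLUULLLL
Fold: move[7]->D => LDLUULLDL (positions: [(0, 0), (-1, 0), (-1, -1), (-2, -1), (-2, 0), (-2, 1), (-3, 1), (-4, 1), (-4, 0), (-5, 0)])
Fold: move[6]->D => LDLUULDDL (positions: [(0, 0), (-1, 0), (-1, -1), (-2, -1), (-2, 0), (-2, 1), (-3, 1), (-3, 0), (-3, -1), (-4, -1)])
Fold: move[8]->D => LDLUULDDD (positions: [(0, 0), (-1, 0), (-1, -1), (-2, -1), (-2, 0), (-2, 1), (-3, 1), (-3, 0), (-3, -1), (-3, -2)])

Answer: (0,0) (-1,0) (-1,-1) (-2,-1) (-2,0) (-2,1) (-3,1) (-3,0) (-3,-1) (-3,-2)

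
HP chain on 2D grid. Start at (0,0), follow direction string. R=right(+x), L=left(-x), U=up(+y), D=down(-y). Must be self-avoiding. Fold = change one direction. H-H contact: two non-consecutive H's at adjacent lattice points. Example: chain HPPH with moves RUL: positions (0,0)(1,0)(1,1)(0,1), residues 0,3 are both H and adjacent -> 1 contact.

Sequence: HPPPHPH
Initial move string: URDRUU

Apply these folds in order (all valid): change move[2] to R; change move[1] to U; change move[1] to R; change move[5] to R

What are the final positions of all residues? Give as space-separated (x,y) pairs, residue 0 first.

Initial moves: URDRUU
Fold: move[2]->R => URRRUU (positions: [(0, 0), (0, 1), (1, 1), (2, 1), (3, 1), (3, 2), (3, 3)])
Fold: move[1]->U => UURRUU (positions: [(0, 0), (0, 1), (0, 2), (1, 2), (2, 2), (2, 3), (2, 4)])
Fold: move[1]->R => URRRUU (positions: [(0, 0), (0, 1), (1, 1), (2, 1), (3, 1), (3, 2), (3, 3)])
Fold: move[5]->R => URRRUR (positions: [(0, 0), (0, 1), (1, 1), (2, 1), (3, 1), (3, 2), (4, 2)])

Answer: (0,0) (0,1) (1,1) (2,1) (3,1) (3,2) (4,2)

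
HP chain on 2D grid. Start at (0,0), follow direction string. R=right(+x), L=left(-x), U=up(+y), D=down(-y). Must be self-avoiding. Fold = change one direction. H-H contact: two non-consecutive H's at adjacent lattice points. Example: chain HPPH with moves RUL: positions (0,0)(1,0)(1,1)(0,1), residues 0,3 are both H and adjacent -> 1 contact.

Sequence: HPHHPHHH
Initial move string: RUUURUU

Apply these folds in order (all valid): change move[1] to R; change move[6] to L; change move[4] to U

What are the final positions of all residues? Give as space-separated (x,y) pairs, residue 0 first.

Initial moves: RUUURUU
Fold: move[1]->R => RRUURUU (positions: [(0, 0), (1, 0), (2, 0), (2, 1), (2, 2), (3, 2), (3, 3), (3, 4)])
Fold: move[6]->L => RRUURUL (positions: [(0, 0), (1, 0), (2, 0), (2, 1), (2, 2), (3, 2), (3, 3), (2, 3)])
Fold: move[4]->U => RRUUUUL (positions: [(0, 0), (1, 0), (2, 0), (2, 1), (2, 2), (2, 3), (2, 4), (1, 4)])

Answer: (0,0) (1,0) (2,0) (2,1) (2,2) (2,3) (2,4) (1,4)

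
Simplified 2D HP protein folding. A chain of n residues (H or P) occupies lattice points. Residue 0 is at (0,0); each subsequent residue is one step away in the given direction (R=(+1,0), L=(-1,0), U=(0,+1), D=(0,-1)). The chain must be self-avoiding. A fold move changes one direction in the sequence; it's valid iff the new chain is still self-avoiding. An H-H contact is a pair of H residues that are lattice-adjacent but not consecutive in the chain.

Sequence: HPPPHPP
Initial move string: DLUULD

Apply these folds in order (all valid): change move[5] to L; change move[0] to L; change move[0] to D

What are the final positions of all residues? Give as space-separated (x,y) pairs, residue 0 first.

Initial moves: DLUULD
Fold: move[5]->L => DLUULL (positions: [(0, 0), (0, -1), (-1, -1), (-1, 0), (-1, 1), (-2, 1), (-3, 1)])
Fold: move[0]->L => LLUULL (positions: [(0, 0), (-1, 0), (-2, 0), (-2, 1), (-2, 2), (-3, 2), (-4, 2)])
Fold: move[0]->D => DLUULL (positions: [(0, 0), (0, -1), (-1, -1), (-1, 0), (-1, 1), (-2, 1), (-3, 1)])

Answer: (0,0) (0,-1) (-1,-1) (-1,0) (-1,1) (-2,1) (-3,1)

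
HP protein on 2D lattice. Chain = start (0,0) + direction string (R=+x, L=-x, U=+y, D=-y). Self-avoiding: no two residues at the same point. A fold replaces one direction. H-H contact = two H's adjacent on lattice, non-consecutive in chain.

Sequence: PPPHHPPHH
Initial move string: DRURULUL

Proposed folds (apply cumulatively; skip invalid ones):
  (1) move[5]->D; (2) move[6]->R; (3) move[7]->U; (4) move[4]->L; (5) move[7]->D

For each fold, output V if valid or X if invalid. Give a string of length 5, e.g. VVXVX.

Initial: DRURULUL -> [(0, 0), (0, -1), (1, -1), (1, 0), (2, 0), (2, 1), (1, 1), (1, 2), (0, 2)]
Fold 1: move[5]->D => DRURUDUL INVALID (collision), skipped
Fold 2: move[6]->R => DRURULRL INVALID (collision), skipped
Fold 3: move[7]->U => DRURULUU VALID
Fold 4: move[4]->L => DRURLLUU INVALID (collision), skipped
Fold 5: move[7]->D => DRURULUD INVALID (collision), skipped

Answer: XXVXX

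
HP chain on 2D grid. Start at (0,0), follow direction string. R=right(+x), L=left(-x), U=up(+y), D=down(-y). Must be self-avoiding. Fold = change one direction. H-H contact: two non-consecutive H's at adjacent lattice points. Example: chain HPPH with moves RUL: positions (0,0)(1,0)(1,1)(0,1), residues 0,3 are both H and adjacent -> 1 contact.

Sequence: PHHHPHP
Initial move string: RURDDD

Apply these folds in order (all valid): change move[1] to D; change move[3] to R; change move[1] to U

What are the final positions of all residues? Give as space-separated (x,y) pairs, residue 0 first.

Answer: (0,0) (1,0) (1,1) (2,1) (3,1) (3,0) (3,-1)

Derivation:
Initial moves: RURDDD
Fold: move[1]->D => RDRDDD (positions: [(0, 0), (1, 0), (1, -1), (2, -1), (2, -2), (2, -3), (2, -4)])
Fold: move[3]->R => RDRRDD (positions: [(0, 0), (1, 0), (1, -1), (2, -1), (3, -1), (3, -2), (3, -3)])
Fold: move[1]->U => RURRDD (positions: [(0, 0), (1, 0), (1, 1), (2, 1), (3, 1), (3, 0), (3, -1)])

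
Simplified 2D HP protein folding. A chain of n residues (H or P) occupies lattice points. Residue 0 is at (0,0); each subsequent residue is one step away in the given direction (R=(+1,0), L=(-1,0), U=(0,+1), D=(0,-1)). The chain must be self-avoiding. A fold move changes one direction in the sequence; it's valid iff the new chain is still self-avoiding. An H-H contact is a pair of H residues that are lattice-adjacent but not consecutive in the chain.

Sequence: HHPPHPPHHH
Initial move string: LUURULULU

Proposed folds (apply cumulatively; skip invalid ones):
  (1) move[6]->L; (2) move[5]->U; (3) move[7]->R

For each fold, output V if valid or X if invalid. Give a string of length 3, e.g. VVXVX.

Answer: VVX

Derivation:
Initial: LUURULULU -> [(0, 0), (-1, 0), (-1, 1), (-1, 2), (0, 2), (0, 3), (-1, 3), (-1, 4), (-2, 4), (-2, 5)]
Fold 1: move[6]->L => LUURULLLU VALID
Fold 2: move[5]->U => LUURUULLU VALID
Fold 3: move[7]->R => LUURUULRU INVALID (collision), skipped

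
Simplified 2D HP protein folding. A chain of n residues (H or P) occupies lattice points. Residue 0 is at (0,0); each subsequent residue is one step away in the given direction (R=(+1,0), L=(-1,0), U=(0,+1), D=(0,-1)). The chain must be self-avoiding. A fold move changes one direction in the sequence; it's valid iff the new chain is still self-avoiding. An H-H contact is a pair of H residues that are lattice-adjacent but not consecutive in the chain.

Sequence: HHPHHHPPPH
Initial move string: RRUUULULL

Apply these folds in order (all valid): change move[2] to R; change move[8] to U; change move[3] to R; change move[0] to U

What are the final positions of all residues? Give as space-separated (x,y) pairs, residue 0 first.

Initial moves: RRUUULULL
Fold: move[2]->R => RRRUULULL (positions: [(0, 0), (1, 0), (2, 0), (3, 0), (3, 1), (3, 2), (2, 2), (2, 3), (1, 3), (0, 3)])
Fold: move[8]->U => RRRUULULU (positions: [(0, 0), (1, 0), (2, 0), (3, 0), (3, 1), (3, 2), (2, 2), (2, 3), (1, 3), (1, 4)])
Fold: move[3]->R => RRRRULULU (positions: [(0, 0), (1, 0), (2, 0), (3, 0), (4, 0), (4, 1), (3, 1), (3, 2), (2, 2), (2, 3)])
Fold: move[0]->U => URRRULULU (positions: [(0, 0), (0, 1), (1, 1), (2, 1), (3, 1), (3, 2), (2, 2), (2, 3), (1, 3), (1, 4)])

Answer: (0,0) (0,1) (1,1) (2,1) (3,1) (3,2) (2,2) (2,3) (1,3) (1,4)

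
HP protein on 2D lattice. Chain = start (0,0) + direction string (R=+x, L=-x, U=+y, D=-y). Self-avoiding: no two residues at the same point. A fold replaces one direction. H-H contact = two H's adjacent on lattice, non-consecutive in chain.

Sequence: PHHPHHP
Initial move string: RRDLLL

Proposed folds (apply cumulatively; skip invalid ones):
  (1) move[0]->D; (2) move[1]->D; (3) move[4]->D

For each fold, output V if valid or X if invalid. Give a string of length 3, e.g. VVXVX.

Initial: RRDLLL -> [(0, 0), (1, 0), (2, 0), (2, -1), (1, -1), (0, -1), (-1, -1)]
Fold 1: move[0]->D => DRDLLL VALID
Fold 2: move[1]->D => DDDLLL VALID
Fold 3: move[4]->D => DDDLDL VALID

Answer: VVV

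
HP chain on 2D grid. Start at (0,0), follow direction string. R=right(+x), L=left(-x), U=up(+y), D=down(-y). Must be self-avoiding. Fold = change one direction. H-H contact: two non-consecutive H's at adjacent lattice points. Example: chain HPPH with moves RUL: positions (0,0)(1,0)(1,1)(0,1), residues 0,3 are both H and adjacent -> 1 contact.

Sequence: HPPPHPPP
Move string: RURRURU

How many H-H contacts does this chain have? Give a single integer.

Answer: 0

Derivation:
Positions: [(0, 0), (1, 0), (1, 1), (2, 1), (3, 1), (3, 2), (4, 2), (4, 3)]
No H-H contacts found.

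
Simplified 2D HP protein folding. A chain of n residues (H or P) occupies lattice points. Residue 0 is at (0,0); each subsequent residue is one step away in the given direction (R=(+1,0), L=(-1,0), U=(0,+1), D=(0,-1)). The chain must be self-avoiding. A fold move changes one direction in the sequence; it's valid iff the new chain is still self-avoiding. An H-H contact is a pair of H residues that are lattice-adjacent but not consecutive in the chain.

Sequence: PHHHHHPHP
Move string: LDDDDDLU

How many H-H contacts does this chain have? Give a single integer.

Positions: [(0, 0), (-1, 0), (-1, -1), (-1, -2), (-1, -3), (-1, -4), (-1, -5), (-2, -5), (-2, -4)]
No H-H contacts found.

Answer: 0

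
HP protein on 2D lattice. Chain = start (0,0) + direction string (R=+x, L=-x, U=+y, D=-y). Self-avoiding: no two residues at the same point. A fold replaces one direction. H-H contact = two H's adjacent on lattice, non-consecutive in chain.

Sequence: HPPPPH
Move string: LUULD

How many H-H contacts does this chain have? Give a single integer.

Answer: 0

Derivation:
Positions: [(0, 0), (-1, 0), (-1, 1), (-1, 2), (-2, 2), (-2, 1)]
No H-H contacts found.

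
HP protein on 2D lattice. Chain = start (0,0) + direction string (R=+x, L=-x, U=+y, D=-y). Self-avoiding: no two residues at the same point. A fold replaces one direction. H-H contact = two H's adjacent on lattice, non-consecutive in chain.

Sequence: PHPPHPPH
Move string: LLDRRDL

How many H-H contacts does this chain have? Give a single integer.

Positions: [(0, 0), (-1, 0), (-2, 0), (-2, -1), (-1, -1), (0, -1), (0, -2), (-1, -2)]
H-H contact: residue 1 @(-1,0) - residue 4 @(-1, -1)
H-H contact: residue 4 @(-1,-1) - residue 7 @(-1, -2)

Answer: 2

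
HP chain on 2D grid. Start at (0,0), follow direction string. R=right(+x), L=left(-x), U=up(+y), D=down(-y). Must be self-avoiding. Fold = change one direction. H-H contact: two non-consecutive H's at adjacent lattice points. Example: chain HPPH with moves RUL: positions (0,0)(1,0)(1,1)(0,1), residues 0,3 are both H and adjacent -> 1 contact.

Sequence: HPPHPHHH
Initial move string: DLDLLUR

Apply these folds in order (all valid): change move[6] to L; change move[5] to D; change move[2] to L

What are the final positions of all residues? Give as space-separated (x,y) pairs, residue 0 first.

Answer: (0,0) (0,-1) (-1,-1) (-2,-1) (-3,-1) (-4,-1) (-4,-2) (-5,-2)

Derivation:
Initial moves: DLDLLUR
Fold: move[6]->L => DLDLLUL (positions: [(0, 0), (0, -1), (-1, -1), (-1, -2), (-2, -2), (-3, -2), (-3, -1), (-4, -1)])
Fold: move[5]->D => DLDLLDL (positions: [(0, 0), (0, -1), (-1, -1), (-1, -2), (-2, -2), (-3, -2), (-3, -3), (-4, -3)])
Fold: move[2]->L => DLLLLDL (positions: [(0, 0), (0, -1), (-1, -1), (-2, -1), (-3, -1), (-4, -1), (-4, -2), (-5, -2)])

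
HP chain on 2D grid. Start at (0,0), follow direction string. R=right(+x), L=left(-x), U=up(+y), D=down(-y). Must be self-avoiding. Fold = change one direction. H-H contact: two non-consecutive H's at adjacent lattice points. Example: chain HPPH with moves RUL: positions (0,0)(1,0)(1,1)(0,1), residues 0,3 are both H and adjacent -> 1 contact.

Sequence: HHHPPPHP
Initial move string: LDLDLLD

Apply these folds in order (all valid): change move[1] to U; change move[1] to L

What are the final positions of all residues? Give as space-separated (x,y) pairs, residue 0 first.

Initial moves: LDLDLLD
Fold: move[1]->U => LULDLLD (positions: [(0, 0), (-1, 0), (-1, 1), (-2, 1), (-2, 0), (-3, 0), (-4, 0), (-4, -1)])
Fold: move[1]->L => LLLDLLD (positions: [(0, 0), (-1, 0), (-2, 0), (-3, 0), (-3, -1), (-4, -1), (-5, -1), (-5, -2)])

Answer: (0,0) (-1,0) (-2,0) (-3,0) (-3,-1) (-4,-1) (-5,-1) (-5,-2)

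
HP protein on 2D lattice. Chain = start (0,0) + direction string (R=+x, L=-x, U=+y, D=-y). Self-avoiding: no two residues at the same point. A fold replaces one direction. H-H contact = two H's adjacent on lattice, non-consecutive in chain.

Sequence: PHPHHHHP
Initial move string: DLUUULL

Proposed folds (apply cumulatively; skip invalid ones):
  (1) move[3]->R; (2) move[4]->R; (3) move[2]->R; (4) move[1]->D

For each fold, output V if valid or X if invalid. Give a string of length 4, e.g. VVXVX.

Initial: DLUUULL -> [(0, 0), (0, -1), (-1, -1), (-1, 0), (-1, 1), (-1, 2), (-2, 2), (-3, 2)]
Fold 1: move[3]->R => DLURULL INVALID (collision), skipped
Fold 2: move[4]->R => DLUURLL INVALID (collision), skipped
Fold 3: move[2]->R => DLRUULL INVALID (collision), skipped
Fold 4: move[1]->D => DDUUULL INVALID (collision), skipped

Answer: XXXX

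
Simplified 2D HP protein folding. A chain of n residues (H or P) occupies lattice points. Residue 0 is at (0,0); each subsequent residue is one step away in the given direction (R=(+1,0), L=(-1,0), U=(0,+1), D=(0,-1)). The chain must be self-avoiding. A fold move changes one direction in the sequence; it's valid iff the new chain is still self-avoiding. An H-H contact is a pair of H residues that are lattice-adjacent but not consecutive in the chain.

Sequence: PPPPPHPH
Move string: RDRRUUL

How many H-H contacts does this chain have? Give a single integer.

Answer: 0

Derivation:
Positions: [(0, 0), (1, 0), (1, -1), (2, -1), (3, -1), (3, 0), (3, 1), (2, 1)]
No H-H contacts found.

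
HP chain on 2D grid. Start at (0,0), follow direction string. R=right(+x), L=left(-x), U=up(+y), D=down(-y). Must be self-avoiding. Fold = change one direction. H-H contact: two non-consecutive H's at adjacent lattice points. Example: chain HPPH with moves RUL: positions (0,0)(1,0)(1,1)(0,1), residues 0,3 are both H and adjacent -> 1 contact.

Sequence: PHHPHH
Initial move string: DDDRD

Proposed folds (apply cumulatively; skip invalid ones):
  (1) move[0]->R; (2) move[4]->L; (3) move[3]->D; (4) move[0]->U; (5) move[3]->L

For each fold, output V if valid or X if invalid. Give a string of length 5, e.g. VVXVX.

Initial: DDDRD -> [(0, 0), (0, -1), (0, -2), (0, -3), (1, -3), (1, -4)]
Fold 1: move[0]->R => RDDRD VALID
Fold 2: move[4]->L => RDDRL INVALID (collision), skipped
Fold 3: move[3]->D => RDDDD VALID
Fold 4: move[0]->U => UDDDD INVALID (collision), skipped
Fold 5: move[3]->L => RDDLD VALID

Answer: VXVXV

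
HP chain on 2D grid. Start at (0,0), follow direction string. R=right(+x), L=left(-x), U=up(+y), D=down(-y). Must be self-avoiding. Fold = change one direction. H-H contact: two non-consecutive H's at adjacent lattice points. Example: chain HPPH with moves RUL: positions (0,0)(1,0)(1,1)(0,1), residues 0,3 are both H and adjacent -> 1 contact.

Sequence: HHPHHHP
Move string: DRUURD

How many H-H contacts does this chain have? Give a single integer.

Positions: [(0, 0), (0, -1), (1, -1), (1, 0), (1, 1), (2, 1), (2, 0)]
H-H contact: residue 0 @(0,0) - residue 3 @(1, 0)

Answer: 1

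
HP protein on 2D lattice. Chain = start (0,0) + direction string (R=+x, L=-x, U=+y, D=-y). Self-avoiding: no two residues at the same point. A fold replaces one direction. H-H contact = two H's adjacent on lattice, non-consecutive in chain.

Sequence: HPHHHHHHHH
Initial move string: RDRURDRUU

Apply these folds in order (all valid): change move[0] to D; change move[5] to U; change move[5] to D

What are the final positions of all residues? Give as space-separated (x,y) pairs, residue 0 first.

Initial moves: RDRURDRUU
Fold: move[0]->D => DDRURDRUU (positions: [(0, 0), (0, -1), (0, -2), (1, -2), (1, -1), (2, -1), (2, -2), (3, -2), (3, -1), (3, 0)])
Fold: move[5]->U => DDRURURUU (positions: [(0, 0), (0, -1), (0, -2), (1, -2), (1, -1), (2, -1), (2, 0), (3, 0), (3, 1), (3, 2)])
Fold: move[5]->D => DDRURDRUU (positions: [(0, 0), (0, -1), (0, -2), (1, -2), (1, -1), (2, -1), (2, -2), (3, -2), (3, -1), (3, 0)])

Answer: (0,0) (0,-1) (0,-2) (1,-2) (1,-1) (2,-1) (2,-2) (3,-2) (3,-1) (3,0)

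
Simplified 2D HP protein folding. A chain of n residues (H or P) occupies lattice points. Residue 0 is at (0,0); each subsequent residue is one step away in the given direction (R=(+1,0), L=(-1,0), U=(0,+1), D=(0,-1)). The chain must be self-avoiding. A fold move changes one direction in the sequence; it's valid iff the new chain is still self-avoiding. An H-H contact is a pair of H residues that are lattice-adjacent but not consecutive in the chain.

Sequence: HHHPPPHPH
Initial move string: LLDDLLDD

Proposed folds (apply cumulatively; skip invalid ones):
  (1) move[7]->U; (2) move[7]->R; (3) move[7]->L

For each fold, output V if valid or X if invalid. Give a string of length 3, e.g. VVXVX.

Initial: LLDDLLDD -> [(0, 0), (-1, 0), (-2, 0), (-2, -1), (-2, -2), (-3, -2), (-4, -2), (-4, -3), (-4, -4)]
Fold 1: move[7]->U => LLDDLLDU INVALID (collision), skipped
Fold 2: move[7]->R => LLDDLLDR VALID
Fold 3: move[7]->L => LLDDLLDL VALID

Answer: XVV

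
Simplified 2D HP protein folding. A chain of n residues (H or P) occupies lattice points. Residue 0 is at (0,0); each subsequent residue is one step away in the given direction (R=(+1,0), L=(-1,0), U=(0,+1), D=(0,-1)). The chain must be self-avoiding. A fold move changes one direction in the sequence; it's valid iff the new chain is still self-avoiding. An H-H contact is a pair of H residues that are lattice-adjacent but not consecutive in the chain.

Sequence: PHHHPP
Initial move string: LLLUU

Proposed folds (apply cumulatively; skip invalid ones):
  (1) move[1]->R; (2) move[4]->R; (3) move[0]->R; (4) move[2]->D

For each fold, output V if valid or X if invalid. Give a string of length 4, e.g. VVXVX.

Answer: XVXX

Derivation:
Initial: LLLUU -> [(0, 0), (-1, 0), (-2, 0), (-3, 0), (-3, 1), (-3, 2)]
Fold 1: move[1]->R => LRLUU INVALID (collision), skipped
Fold 2: move[4]->R => LLLUR VALID
Fold 3: move[0]->R => RLLUR INVALID (collision), skipped
Fold 4: move[2]->D => LLDUR INVALID (collision), skipped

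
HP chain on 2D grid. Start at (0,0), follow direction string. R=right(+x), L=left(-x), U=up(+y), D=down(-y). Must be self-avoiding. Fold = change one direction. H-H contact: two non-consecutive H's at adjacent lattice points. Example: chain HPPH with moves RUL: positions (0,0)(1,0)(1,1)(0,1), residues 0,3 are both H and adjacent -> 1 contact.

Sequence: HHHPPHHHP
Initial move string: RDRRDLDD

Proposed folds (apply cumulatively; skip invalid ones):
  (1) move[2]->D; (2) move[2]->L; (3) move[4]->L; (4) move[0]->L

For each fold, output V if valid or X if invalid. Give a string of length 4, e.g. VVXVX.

Initial: RDRRDLDD -> [(0, 0), (1, 0), (1, -1), (2, -1), (3, -1), (3, -2), (2, -2), (2, -3), (2, -4)]
Fold 1: move[2]->D => RDDRDLDD VALID
Fold 2: move[2]->L => RDLRDLDD INVALID (collision), skipped
Fold 3: move[4]->L => RDDRLLDD INVALID (collision), skipped
Fold 4: move[0]->L => LDDRDLDD VALID

Answer: VXXV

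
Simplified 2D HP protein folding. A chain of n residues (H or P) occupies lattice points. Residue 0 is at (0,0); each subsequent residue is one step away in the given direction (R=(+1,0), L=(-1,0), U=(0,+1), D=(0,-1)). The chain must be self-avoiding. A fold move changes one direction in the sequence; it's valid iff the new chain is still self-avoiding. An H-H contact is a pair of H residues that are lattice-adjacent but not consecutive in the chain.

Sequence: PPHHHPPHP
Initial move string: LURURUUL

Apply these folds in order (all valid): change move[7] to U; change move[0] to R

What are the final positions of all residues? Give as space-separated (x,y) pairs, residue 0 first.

Initial moves: LURURUUL
Fold: move[7]->U => LURURUUU (positions: [(0, 0), (-1, 0), (-1, 1), (0, 1), (0, 2), (1, 2), (1, 3), (1, 4), (1, 5)])
Fold: move[0]->R => RURURUUU (positions: [(0, 0), (1, 0), (1, 1), (2, 1), (2, 2), (3, 2), (3, 3), (3, 4), (3, 5)])

Answer: (0,0) (1,0) (1,1) (2,1) (2,2) (3,2) (3,3) (3,4) (3,5)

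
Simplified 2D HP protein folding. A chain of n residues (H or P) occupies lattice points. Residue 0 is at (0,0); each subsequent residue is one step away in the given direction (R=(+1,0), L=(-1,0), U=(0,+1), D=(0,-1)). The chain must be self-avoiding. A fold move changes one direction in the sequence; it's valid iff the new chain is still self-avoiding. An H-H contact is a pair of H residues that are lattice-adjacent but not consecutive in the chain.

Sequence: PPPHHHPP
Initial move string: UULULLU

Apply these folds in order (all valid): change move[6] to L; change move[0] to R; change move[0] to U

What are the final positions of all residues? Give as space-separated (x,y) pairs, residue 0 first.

Answer: (0,0) (0,1) (0,2) (-1,2) (-1,3) (-2,3) (-3,3) (-4,3)

Derivation:
Initial moves: UULULLU
Fold: move[6]->L => UULULLL (positions: [(0, 0), (0, 1), (0, 2), (-1, 2), (-1, 3), (-2, 3), (-3, 3), (-4, 3)])
Fold: move[0]->R => RULULLL (positions: [(0, 0), (1, 0), (1, 1), (0, 1), (0, 2), (-1, 2), (-2, 2), (-3, 2)])
Fold: move[0]->U => UULULLL (positions: [(0, 0), (0, 1), (0, 2), (-1, 2), (-1, 3), (-2, 3), (-3, 3), (-4, 3)])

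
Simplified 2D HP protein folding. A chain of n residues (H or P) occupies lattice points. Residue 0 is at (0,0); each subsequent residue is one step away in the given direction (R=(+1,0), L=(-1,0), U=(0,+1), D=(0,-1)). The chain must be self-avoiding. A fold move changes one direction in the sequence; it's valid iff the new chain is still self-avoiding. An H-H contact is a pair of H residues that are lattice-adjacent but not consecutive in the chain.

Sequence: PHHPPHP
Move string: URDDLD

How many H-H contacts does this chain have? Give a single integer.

Positions: [(0, 0), (0, 1), (1, 1), (1, 0), (1, -1), (0, -1), (0, -2)]
No H-H contacts found.

Answer: 0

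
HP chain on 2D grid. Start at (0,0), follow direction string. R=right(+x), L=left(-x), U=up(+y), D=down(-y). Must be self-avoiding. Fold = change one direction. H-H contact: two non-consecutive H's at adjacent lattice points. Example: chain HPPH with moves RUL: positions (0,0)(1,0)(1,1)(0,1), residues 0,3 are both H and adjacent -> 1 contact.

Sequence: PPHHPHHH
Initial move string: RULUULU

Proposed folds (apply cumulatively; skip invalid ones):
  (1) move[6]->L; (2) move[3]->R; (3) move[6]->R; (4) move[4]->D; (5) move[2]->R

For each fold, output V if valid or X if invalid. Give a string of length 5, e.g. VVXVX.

Answer: VXXXV

Derivation:
Initial: RULUULU -> [(0, 0), (1, 0), (1, 1), (0, 1), (0, 2), (0, 3), (-1, 3), (-1, 4)]
Fold 1: move[6]->L => RULUULL VALID
Fold 2: move[3]->R => RULRULL INVALID (collision), skipped
Fold 3: move[6]->R => RULUULR INVALID (collision), skipped
Fold 4: move[4]->D => RULUDLL INVALID (collision), skipped
Fold 5: move[2]->R => RURUULL VALID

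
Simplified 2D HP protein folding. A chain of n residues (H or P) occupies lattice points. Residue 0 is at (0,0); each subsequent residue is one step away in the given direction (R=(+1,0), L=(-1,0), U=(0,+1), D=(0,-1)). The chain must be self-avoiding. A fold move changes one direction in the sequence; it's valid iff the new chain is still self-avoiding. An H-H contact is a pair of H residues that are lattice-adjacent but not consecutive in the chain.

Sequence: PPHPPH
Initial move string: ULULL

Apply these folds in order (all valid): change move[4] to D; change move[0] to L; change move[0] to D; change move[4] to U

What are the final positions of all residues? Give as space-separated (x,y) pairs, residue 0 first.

Answer: (0,0) (0,-1) (-1,-1) (-1,0) (-2,0) (-2,1)

Derivation:
Initial moves: ULULL
Fold: move[4]->D => ULULD (positions: [(0, 0), (0, 1), (-1, 1), (-1, 2), (-2, 2), (-2, 1)])
Fold: move[0]->L => LLULD (positions: [(0, 0), (-1, 0), (-2, 0), (-2, 1), (-3, 1), (-3, 0)])
Fold: move[0]->D => DLULD (positions: [(0, 0), (0, -1), (-1, -1), (-1, 0), (-2, 0), (-2, -1)])
Fold: move[4]->U => DLULU (positions: [(0, 0), (0, -1), (-1, -1), (-1, 0), (-2, 0), (-2, 1)])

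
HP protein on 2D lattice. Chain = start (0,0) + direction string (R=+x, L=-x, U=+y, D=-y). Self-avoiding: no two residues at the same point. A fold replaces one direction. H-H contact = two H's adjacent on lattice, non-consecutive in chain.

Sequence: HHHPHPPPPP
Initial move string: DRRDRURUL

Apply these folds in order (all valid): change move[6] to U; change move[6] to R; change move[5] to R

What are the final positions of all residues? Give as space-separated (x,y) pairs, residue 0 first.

Answer: (0,0) (0,-1) (1,-1) (2,-1) (2,-2) (3,-2) (4,-2) (5,-2) (5,-1) (4,-1)

Derivation:
Initial moves: DRRDRURUL
Fold: move[6]->U => DRRDRUUUL (positions: [(0, 0), (0, -1), (1, -1), (2, -1), (2, -2), (3, -2), (3, -1), (3, 0), (3, 1), (2, 1)])
Fold: move[6]->R => DRRDRURUL (positions: [(0, 0), (0, -1), (1, -1), (2, -1), (2, -2), (3, -2), (3, -1), (4, -1), (4, 0), (3, 0)])
Fold: move[5]->R => DRRDRRRUL (positions: [(0, 0), (0, -1), (1, -1), (2, -1), (2, -2), (3, -2), (4, -2), (5, -2), (5, -1), (4, -1)])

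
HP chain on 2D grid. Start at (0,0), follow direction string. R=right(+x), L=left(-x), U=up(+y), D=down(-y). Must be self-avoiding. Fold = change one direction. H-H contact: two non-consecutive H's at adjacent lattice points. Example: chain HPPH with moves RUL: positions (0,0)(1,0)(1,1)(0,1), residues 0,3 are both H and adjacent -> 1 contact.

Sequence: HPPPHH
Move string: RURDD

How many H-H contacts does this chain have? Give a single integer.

Positions: [(0, 0), (1, 0), (1, 1), (2, 1), (2, 0), (2, -1)]
No H-H contacts found.

Answer: 0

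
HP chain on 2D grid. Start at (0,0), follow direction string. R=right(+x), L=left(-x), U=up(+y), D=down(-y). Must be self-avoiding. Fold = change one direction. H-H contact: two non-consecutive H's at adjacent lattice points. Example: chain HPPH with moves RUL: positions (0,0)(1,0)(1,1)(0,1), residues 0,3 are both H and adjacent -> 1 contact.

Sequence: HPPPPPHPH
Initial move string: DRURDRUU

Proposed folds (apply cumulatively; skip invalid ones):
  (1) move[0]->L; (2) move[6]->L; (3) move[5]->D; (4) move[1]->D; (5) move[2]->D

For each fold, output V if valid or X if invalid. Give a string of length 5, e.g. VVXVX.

Answer: XXXXV

Derivation:
Initial: DRURDRUU -> [(0, 0), (0, -1), (1, -1), (1, 0), (2, 0), (2, -1), (3, -1), (3, 0), (3, 1)]
Fold 1: move[0]->L => LRURDRUU INVALID (collision), skipped
Fold 2: move[6]->L => DRURDRLU INVALID (collision), skipped
Fold 3: move[5]->D => DRURDDUU INVALID (collision), skipped
Fold 4: move[1]->D => DDURDRUU INVALID (collision), skipped
Fold 5: move[2]->D => DRDRDRUU VALID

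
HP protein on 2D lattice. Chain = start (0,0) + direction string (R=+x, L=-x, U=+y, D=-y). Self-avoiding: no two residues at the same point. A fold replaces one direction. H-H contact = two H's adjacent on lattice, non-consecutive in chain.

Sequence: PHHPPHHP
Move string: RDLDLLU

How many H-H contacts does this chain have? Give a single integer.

Answer: 0

Derivation:
Positions: [(0, 0), (1, 0), (1, -1), (0, -1), (0, -2), (-1, -2), (-2, -2), (-2, -1)]
No H-H contacts found.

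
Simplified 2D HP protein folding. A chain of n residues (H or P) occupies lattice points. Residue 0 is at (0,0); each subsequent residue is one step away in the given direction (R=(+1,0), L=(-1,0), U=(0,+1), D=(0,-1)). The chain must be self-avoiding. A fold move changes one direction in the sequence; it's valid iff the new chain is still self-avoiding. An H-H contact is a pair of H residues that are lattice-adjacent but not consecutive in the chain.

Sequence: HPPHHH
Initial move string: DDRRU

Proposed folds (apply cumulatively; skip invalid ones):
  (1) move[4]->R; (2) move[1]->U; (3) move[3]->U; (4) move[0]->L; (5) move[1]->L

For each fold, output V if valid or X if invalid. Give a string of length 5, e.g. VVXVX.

Initial: DDRRU -> [(0, 0), (0, -1), (0, -2), (1, -2), (2, -2), (2, -1)]
Fold 1: move[4]->R => DDRRR VALID
Fold 2: move[1]->U => DURRR INVALID (collision), skipped
Fold 3: move[3]->U => DDRUR VALID
Fold 4: move[0]->L => LDRUR INVALID (collision), skipped
Fold 5: move[1]->L => DLRUR INVALID (collision), skipped

Answer: VXVXX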